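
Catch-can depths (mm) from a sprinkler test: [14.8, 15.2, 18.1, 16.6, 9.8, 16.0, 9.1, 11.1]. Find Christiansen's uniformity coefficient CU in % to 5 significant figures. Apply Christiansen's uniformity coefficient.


Approach: apply Christiansen's uniformity coefficient, CU = (1 - mean_abs_deviation/mean)*100.
mean = 13.83750 mm
mean |d_i - mean| = 2.878125 mm
CU = (1 - 2.878125/13.83750)*100 = 79.201 %
Therefore Christiansen's uniformity coefficient CU = 79.201 %.


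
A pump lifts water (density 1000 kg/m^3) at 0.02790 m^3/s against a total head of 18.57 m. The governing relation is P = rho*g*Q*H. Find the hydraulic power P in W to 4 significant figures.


P = 1000 * 9.81 * 0.02790 * 18.57 = 5083 W
Therefore the hydraulic power P = 5083 W.


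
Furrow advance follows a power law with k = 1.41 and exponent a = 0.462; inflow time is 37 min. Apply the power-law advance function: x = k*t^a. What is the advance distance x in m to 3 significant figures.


x = 1.41 * 37^0.462 = 7.48 m
Therefore the advance distance x = 7.48 m.


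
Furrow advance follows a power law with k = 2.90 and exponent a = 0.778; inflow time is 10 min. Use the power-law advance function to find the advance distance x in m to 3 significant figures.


Approach: apply the power-law advance function, x = k*t^a.
x = 2.90 * 10^0.778 = 17.4 m
Therefore the advance distance x = 17.4 m.


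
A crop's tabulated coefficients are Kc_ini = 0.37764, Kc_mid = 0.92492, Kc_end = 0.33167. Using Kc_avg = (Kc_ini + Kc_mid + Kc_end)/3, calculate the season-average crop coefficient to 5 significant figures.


Kc_avg = (0.37764 + 0.92492 + 0.33167)/3 = 0.54474
Therefore the season-average crop coefficient = 0.54474.


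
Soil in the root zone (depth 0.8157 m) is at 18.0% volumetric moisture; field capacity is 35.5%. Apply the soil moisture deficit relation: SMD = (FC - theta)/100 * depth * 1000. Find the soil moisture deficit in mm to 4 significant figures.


SMD = (35.5 - 18.0)/100 * 0.8157 * 1000 = 142.7 mm
Therefore the soil moisture deficit = 142.7 mm.


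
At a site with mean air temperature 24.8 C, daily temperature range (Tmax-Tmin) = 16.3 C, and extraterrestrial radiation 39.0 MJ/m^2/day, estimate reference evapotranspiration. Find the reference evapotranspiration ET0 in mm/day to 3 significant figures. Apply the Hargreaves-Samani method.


Approach: apply the Hargreaves-Samani method, ET0 = 0.0023*(Tmean+17.8)*sqrt(Tmax-Tmin)*0.408*Ra.
ET0 = 0.0023*(24.8+17.8)*sqrt(16.3)*0.408*39.0 = 6.29 mm/day
Therefore the reference evapotranspiration ET0 = 6.29 mm/day.


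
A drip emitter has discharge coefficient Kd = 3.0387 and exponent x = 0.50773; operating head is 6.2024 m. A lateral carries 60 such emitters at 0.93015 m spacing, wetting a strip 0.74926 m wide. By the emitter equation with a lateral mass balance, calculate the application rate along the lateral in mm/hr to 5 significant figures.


Approach: apply the emitter equation with a lateral mass balance, q = Kd*h^x; Q = n*q; rate = Q/(n*spacing*width).
Step 1 — single emitter flow (q = Kd*h^x):
  q = 3.0387 * 6.2024^0.50773 = 7.675279 L/hr
Step 2 — total lateral flow: Q = 60 * 7.675279 = 460.5168 L/hr
Step 3 — wetted area: A = 60 * 0.93015 * 0.74926 = 41.81545 m^2
Step 4 — application rate: Q/A = 460.5168/41.81545 = 11.013 mm/hr
Therefore the application rate along the lateral = 11.013 mm/hr.


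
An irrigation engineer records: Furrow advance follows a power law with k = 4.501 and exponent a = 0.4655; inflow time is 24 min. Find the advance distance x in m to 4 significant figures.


Approach: apply the power-law advance function, x = k*t^a.
x = 4.501 * 24^0.4655 = 19.76 m
Therefore the advance distance x = 19.76 m.


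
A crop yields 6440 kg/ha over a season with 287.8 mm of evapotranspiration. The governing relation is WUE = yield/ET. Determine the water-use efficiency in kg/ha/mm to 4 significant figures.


WUE = 6440 / 287.8 = 22.38 kg/ha/mm
Therefore the water-use efficiency = 22.38 kg/ha/mm.


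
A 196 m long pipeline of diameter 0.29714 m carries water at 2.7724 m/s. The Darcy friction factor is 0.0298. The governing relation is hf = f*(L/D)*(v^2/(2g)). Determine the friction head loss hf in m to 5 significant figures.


hf = 0.0298 * (196/0.29714) * (2.7724^2 / (2*9.81))
hf = 7.7006 m
Therefore the friction head loss hf = 7.7006 m.


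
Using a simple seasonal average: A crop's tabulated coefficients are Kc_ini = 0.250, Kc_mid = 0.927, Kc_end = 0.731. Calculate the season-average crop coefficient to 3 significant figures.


Approach: apply a simple seasonal average, Kc_avg = (Kc_ini + Kc_mid + Kc_end)/3.
Kc_avg = (0.250 + 0.927 + 0.731)/3 = 0.636
Therefore the season-average crop coefficient = 0.636.


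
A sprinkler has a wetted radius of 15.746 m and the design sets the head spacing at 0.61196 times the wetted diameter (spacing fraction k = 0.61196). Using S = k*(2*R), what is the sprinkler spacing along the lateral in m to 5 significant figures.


S = 0.61196 * (2 * 15.746) = 19.272 m
Therefore the sprinkler spacing along the lateral = 19.272 m.


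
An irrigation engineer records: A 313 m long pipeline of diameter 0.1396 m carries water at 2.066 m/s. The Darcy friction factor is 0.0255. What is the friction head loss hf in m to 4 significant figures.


Approach: apply the Darcy-Weisbach equation, hf = f*(L/D)*(v^2/(2g)).
hf = 0.0255 * (313/0.1396) * (2.066^2 / (2*9.81))
hf = 12.44 m
Therefore the friction head loss hf = 12.44 m.


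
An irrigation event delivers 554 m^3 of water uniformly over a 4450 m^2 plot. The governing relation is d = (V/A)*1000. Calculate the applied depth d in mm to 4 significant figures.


d = (554 / 4450) * 1000 = 124.5 mm
Therefore the applied depth d = 124.5 mm.


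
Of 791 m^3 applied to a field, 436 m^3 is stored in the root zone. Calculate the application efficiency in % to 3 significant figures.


Approach: apply the application efficiency ratio, Ea = (stored/applied)*100.
Ea = (436/791)*100 = 55.1 %
Therefore the application efficiency = 55.1 %.


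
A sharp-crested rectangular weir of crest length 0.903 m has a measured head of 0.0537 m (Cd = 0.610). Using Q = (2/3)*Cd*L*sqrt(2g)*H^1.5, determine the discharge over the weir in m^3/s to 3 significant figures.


Q = (2/3)*0.610*0.903*sqrt(2*9.81)*0.0537^1.5 = 0.0202 m^3/s
Therefore the discharge over the weir = 0.0202 m^3/s.


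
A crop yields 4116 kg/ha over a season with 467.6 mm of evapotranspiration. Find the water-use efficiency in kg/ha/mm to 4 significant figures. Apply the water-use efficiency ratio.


Approach: apply the water-use efficiency ratio, WUE = yield/ET.
WUE = 4116 / 467.6 = 8.802 kg/ha/mm
Therefore the water-use efficiency = 8.802 kg/ha/mm.


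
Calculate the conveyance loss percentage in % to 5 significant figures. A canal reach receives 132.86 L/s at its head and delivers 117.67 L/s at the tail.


Approach: apply the conveyance loss ratio, loss% = ((Q_head - Q_tail)/Q_head)*100.
loss = ((132.86 - 117.67)/132.86)*100 = 11.433 %
Therefore the conveyance loss percentage = 11.433 %.


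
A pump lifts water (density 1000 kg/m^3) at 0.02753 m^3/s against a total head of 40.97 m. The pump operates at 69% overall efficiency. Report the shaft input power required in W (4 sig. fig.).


Approach: apply hydraulic power then efficiency conversion, P = rho*g*Q*H; P_in = P/eta.
Step 1 — hydraulic power (P = rho*g*Q*H):
  P = 1000 * 9.81 * 0.02753 * 40.97 = 11064.7 W
Step 2 — input power: P_in = P/eta = 11064.7 / 0.69 = 16040 W
Therefore the shaft input power required = 16040 W.


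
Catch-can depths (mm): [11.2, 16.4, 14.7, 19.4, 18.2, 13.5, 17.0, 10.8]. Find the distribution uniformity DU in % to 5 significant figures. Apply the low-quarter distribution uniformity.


Approach: apply the low-quarter distribution uniformity, DU = (mean of lowest quarter of readings / overall mean)*100.
sorted lowest 2 of 8: [10.8, 11.2] -> mean = 11.00000 mm
overall mean = 15.15000 mm
DU = (11.00000/15.15000)*100 = 72.607 %
Therefore the distribution uniformity DU = 72.607 %.


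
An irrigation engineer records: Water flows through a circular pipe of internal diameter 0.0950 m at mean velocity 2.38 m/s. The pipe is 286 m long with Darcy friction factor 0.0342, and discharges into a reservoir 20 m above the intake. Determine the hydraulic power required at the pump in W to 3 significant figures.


Approach: apply continuity + Darcy-Weisbach + hydraulic power, Q = A*v; hf = f*(L/D)*(v^2/(2g)); H = static + hf; P = rho*g*Q*H.
Step 1 — flow rate (continuity, Q = A*v):
  A = pi*(0.0950/2)^2 = 0.0070882 m^2
  Q = 0.0070882 * 2.38 = 0.016870 m^3/s
Step 2 — friction head loss (Darcy-Weisbach):
  hf = 0.0342 * (286/0.0950) * (2.38^2 / (2*9.81))
  hf = 29.725 m
Step 3 — total head: H = 20 + 29.725 = 49.725 m
Step 4 — hydraulic power (P = rho*g*Q*H):
  P = 1000 * 9.81 * 0.016870 * 49.725 = 8230 W
Therefore the hydraulic power required at the pump = 8230 W.


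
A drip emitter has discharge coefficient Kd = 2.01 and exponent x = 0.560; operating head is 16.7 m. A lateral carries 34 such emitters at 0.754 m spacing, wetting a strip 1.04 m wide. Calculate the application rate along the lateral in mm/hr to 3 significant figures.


Approach: apply the emitter equation with a lateral mass balance, q = Kd*h^x; Q = n*q; rate = Q/(n*spacing*width).
Step 1 — single emitter flow (q = Kd*h^x):
  q = 2.01 * 16.7^0.560 = 9.7256 L/hr
Step 2 — total lateral flow: Q = 34 * 9.7256 = 330.67 L/hr
Step 3 — wetted area: A = 34 * 0.754 * 1.04 = 26.661 m^2
Step 4 — application rate: Q/A = 330.67/26.661 = 12.4 mm/hr
Therefore the application rate along the lateral = 12.4 mm/hr.


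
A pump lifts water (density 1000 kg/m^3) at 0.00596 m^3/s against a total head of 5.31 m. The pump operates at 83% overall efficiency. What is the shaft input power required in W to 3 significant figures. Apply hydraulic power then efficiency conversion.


Approach: apply hydraulic power then efficiency conversion, P = rho*g*Q*H; P_in = P/eta.
Step 1 — hydraulic power (P = rho*g*Q*H):
  P = 1000 * 9.81 * 0.00596 * 5.31 = 310.46 W
Step 2 — input power: P_in = P/eta = 310.46 / 0.83 = 374 W
Therefore the shaft input power required = 374 W.


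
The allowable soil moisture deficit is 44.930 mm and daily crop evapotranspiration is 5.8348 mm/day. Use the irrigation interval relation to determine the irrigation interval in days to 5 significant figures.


Approach: apply the irrigation interval relation, interval = SMD / ETc.
interval = 44.930 / 5.8348 = 7.7003 days
Therefore the irrigation interval = 7.7003 days.


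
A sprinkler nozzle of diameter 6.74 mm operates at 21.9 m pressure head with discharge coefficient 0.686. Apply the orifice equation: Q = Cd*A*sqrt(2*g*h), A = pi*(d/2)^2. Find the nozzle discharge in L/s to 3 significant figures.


A = pi*(6.74e-3/2)^2 = 3.5679e-05 m^2
Q = 0.686 * 3.5679e-05 * sqrt(2*9.81*21.9) * 1000 = 0.507 L/s
Therefore the nozzle discharge = 0.507 L/s.


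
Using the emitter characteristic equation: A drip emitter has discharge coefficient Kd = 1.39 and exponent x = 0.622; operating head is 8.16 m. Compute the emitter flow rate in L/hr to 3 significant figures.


Approach: apply the emitter characteristic equation, q = Kd * h^x.
q = 1.39 * 8.16^0.622 = 5.13 L/hr
Therefore the emitter flow rate = 5.13 L/hr.


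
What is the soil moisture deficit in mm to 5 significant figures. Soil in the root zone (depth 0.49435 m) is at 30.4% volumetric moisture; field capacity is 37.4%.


Approach: apply the soil moisture deficit relation, SMD = (FC - theta)/100 * depth * 1000.
SMD = (37.4 - 30.4)/100 * 0.49435 * 1000 = 34.605 mm
Therefore the soil moisture deficit = 34.605 mm.


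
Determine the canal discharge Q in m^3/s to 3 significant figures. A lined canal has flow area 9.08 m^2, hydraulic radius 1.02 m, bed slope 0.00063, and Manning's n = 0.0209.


Approach: apply Manning's equation, Q = (1/n)*A*R^(2/3)*S^(1/2).
Q = (1/0.0209) * 9.08 * 1.02^(2/3) * 0.00063^(1/2) = 11.0 m^3/s
Therefore the canal discharge Q = 11.0 m^3/s.


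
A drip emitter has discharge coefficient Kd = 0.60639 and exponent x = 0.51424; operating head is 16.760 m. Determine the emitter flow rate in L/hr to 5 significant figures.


Approach: apply the emitter characteristic equation, q = Kd * h^x.
q = 0.60639 * 16.760^0.51424 = 2.5842 L/hr
Therefore the emitter flow rate = 2.5842 L/hr.


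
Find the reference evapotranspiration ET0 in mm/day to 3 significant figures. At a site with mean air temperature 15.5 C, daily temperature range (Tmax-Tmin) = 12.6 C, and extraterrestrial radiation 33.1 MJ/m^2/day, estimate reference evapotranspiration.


Approach: apply the Hargreaves-Samani method, ET0 = 0.0023*(Tmean+17.8)*sqrt(Tmax-Tmin)*0.408*Ra.
ET0 = 0.0023*(15.5+17.8)*sqrt(12.6)*0.408*33.1 = 3.67 mm/day
Therefore the reference evapotranspiration ET0 = 3.67 mm/day.


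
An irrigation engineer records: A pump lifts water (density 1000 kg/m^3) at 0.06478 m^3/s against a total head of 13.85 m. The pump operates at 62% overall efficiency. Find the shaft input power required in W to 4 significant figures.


Approach: apply hydraulic power then efficiency conversion, P = rho*g*Q*H; P_in = P/eta.
Step 1 — hydraulic power (P = rho*g*Q*H):
  P = 1000 * 9.81 * 0.06478 * 13.85 = 8801.56 W
Step 2 — input power: P_in = P/eta = 8801.56 / 0.62 = 14200 W
Therefore the shaft input power required = 14200 W.


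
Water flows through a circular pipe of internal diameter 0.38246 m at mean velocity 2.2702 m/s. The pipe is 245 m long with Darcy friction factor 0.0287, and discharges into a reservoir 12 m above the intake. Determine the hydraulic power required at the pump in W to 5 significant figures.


Approach: apply continuity + Darcy-Weisbach + hydraulic power, Q = A*v; hf = f*(L/D)*(v^2/(2g)); H = static + hf; P = rho*g*Q*H.
Step 1 — flow rate (continuity, Q = A*v):
  A = pi*(0.38246/2)^2 = 0.1148846 m^2
  Q = 0.1148846 * 2.2702 = 0.2608111 m^3/s
Step 2 — friction head loss (Darcy-Weisbach):
  hf = 0.0287 * (245/0.38246) * (2.2702^2 / (2*9.81))
  hf = 4.829378 m
Step 3 — total head: H = 12 + 4.829378 = 16.82938 m
Step 4 — hydraulic power (P = rho*g*Q*H):
  P = 1000 * 9.81 * 0.2608111 * 16.82938 = 43059 W
Therefore the hydraulic power required at the pump = 43059 W.


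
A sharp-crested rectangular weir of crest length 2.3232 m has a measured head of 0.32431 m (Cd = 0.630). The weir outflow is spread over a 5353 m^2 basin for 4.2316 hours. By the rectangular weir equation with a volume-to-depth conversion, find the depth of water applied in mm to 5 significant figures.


Approach: apply the rectangular weir equation with a volume-to-depth conversion, Q = (2/3)*Cd*L*sqrt(2g)*H^1.5; d = Q*t/A * 1000.
Step 1 — weir discharge:
  Q = (2/3)*0.630*2.3232*sqrt(2*9.81)*0.32431^1.5 = 0.7982261 m^3/s
Step 2 — volume: V = 0.7982261 * 4.2316*3600 = 12159.98 m^3
Step 3 — depth: d = V/A * 1000 = 12159.98/5353 * 1000 = 2271.6 mm
Therefore the depth of water applied = 2271.6 mm.


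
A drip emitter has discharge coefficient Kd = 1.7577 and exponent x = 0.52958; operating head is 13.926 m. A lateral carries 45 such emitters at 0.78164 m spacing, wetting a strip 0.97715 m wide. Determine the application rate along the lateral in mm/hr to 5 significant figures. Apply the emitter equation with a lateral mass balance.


Approach: apply the emitter equation with a lateral mass balance, q = Kd*h^x; Q = n*q; rate = Q/(n*spacing*width).
Step 1 — single emitter flow (q = Kd*h^x):
  q = 1.7577 * 13.926^0.52958 = 7.090753 L/hr
Step 2 — total lateral flow: Q = 45 * 7.090753 = 319.0839 L/hr
Step 3 — wetted area: A = 45 * 0.78164 * 0.97715 = 34.37008 m^2
Step 4 — application rate: Q/A = 319.0839/34.37008 = 9.2838 mm/hr
Therefore the application rate along the lateral = 9.2838 mm/hr.


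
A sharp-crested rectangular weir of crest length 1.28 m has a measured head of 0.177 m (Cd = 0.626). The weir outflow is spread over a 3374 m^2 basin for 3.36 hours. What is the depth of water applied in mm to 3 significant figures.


Approach: apply the rectangular weir equation with a volume-to-depth conversion, Q = (2/3)*Cd*L*sqrt(2g)*H^1.5; d = Q*t/A * 1000.
Step 1 — weir discharge:
  Q = (2/3)*0.626*1.28*sqrt(2*9.81)*0.177^1.5 = 0.17620 m^3/s
Step 2 — volume: V = 0.17620 * 3.36*3600 = 2131.3 m^3
Step 3 — depth: d = V/A * 1000 = 2131.3/3374 * 1000 = 632 mm
Therefore the depth of water applied = 632 mm.


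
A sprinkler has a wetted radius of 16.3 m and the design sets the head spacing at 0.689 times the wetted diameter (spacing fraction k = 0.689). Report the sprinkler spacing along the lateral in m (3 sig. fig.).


Approach: apply the sprinkler spacing rule (spacing as a fraction of wetted diameter), S = k*(2*R).
S = 0.689 * (2 * 16.3) = 22.5 m
Therefore the sprinkler spacing along the lateral = 22.5 m.


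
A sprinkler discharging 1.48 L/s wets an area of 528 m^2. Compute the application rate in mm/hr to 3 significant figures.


Approach: apply the application rate relation, rate = (Q/A)*3600.
rate = (1.48 / 528) * 3600 = 10.1 mm/hr
Therefore the application rate = 10.1 mm/hr.


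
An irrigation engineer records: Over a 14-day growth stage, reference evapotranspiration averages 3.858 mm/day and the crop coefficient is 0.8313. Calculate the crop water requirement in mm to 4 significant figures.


Approach: apply the crop water requirement relation, CWR = ET0 * Kc * days.
CWR = 3.858 * 0.8313 * 14 = 44.90 mm
Therefore the crop water requirement = 44.90 mm.


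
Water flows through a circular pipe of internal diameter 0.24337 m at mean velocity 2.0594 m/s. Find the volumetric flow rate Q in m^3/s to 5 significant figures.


Approach: apply the continuity equation for pipe flow, Q = A * v with A = pi*(D/2)^2.
A = pi*(0.24337/2)^2 = 0.04651831 m^2
Q = 0.04651831 * 2.0594 = 0.095800 m^3/s
Therefore the volumetric flow rate Q = 0.095800 m^3/s.


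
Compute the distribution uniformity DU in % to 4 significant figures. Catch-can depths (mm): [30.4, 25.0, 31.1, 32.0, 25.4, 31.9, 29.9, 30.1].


Approach: apply the low-quarter distribution uniformity, DU = (mean of lowest quarter of readings / overall mean)*100.
sorted lowest 2 of 8: [25.0, 25.4] -> mean = 25.2000 mm
overall mean = 29.4750 mm
DU = (25.2000/29.4750)*100 = 85.50 %
Therefore the distribution uniformity DU = 85.50 %.


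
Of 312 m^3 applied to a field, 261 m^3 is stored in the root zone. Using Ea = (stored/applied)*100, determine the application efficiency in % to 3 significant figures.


Ea = (261/312)*100 = 83.7 %
Therefore the application efficiency = 83.7 %.


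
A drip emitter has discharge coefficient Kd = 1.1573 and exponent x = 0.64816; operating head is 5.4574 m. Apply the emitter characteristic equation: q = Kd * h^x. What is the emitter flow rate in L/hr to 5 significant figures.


q = 1.1573 * 5.4574^0.64816 = 3.4764 L/hr
Therefore the emitter flow rate = 3.4764 L/hr.


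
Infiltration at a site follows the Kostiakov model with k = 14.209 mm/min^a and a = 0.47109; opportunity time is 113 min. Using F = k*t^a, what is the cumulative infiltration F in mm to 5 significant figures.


F = 14.209 * 113^0.47109 = 131.75 mm
Therefore the cumulative infiltration F = 131.75 mm.


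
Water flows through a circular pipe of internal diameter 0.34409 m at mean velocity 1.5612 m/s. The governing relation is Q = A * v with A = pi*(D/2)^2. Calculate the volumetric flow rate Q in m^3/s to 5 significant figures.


A = pi*(0.34409/2)^2 = 0.09298952 m^2
Q = 0.09298952 * 1.5612 = 0.14518 m^3/s
Therefore the volumetric flow rate Q = 0.14518 m^3/s.


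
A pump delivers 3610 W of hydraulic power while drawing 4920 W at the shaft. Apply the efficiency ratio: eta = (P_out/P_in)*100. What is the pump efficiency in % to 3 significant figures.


eta = (3610 / 4920) * 100 = 73.4 %
Therefore the pump efficiency = 73.4 %.


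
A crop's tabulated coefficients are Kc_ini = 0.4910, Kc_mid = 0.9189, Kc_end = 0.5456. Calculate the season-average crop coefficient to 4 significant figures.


Approach: apply a simple seasonal average, Kc_avg = (Kc_ini + Kc_mid + Kc_end)/3.
Kc_avg = (0.4910 + 0.9189 + 0.5456)/3 = 0.6518
Therefore the season-average crop coefficient = 0.6518.


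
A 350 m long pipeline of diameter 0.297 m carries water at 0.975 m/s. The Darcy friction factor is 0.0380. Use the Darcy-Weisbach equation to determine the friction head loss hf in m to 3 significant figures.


Approach: apply the Darcy-Weisbach equation, hf = f*(L/D)*(v^2/(2g)).
hf = 0.0380 * (350/0.297) * (0.975^2 / (2*9.81))
hf = 2.17 m
Therefore the friction head loss hf = 2.17 m.


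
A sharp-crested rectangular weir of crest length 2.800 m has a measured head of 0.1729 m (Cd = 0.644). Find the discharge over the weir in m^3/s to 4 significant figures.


Approach: apply the rectangular weir equation, Q = (2/3)*Cd*L*sqrt(2g)*H^1.5.
Q = (2/3)*0.644*2.800*sqrt(2*9.81)*0.1729^1.5 = 0.3828 m^3/s
Therefore the discharge over the weir = 0.3828 m^3/s.


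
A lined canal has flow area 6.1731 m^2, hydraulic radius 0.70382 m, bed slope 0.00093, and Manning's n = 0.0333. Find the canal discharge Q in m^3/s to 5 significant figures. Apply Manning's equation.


Approach: apply Manning's equation, Q = (1/n)*A*R^(2/3)*S^(1/2).
Q = (1/0.0333) * 6.1731 * 0.70382^(2/3) * 0.00093^(1/2) = 4.4731 m^3/s
Therefore the canal discharge Q = 4.4731 m^3/s.


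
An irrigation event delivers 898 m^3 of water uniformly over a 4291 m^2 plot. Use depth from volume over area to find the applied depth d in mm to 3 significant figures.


Approach: apply depth from volume over area, d = (V/A)*1000.
d = (898 / 4291) * 1000 = 209 mm
Therefore the applied depth d = 209 mm.


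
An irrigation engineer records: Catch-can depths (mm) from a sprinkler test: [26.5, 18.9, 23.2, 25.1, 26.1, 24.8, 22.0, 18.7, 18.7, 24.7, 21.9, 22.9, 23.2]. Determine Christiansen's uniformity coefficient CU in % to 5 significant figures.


Approach: apply Christiansen's uniformity coefficient, CU = (1 - mean_abs_deviation/mean)*100.
mean = 22.82308 mm
mean |d_i - mean| = 2.140828 mm
CU = (1 - 2.140828/22.82308)*100 = 90.620 %
Therefore Christiansen's uniformity coefficient CU = 90.620 %.


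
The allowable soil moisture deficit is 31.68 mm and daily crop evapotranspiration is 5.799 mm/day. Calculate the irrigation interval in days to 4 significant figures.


Approach: apply the irrigation interval relation, interval = SMD / ETc.
interval = 31.68 / 5.799 = 5.463 days
Therefore the irrigation interval = 5.463 days.


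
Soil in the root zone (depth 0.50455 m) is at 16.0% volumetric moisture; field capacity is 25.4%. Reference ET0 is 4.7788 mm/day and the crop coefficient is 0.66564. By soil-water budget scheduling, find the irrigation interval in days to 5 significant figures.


Approach: apply soil-water budget scheduling, SMD = (FC-theta)/100*depth*1000; ETc = ET0*Kc; interval = SMD/ETc.
Step 1 — soil moisture deficit:
  SMD = (25.4 - 16.0)/100 * 0.50455 * 1000 = 47.42770 mm
Step 2 — daily crop ET (ETc = ET0*Kc):
  ETc = 4.7788 * 0.66564 = 3.180960 mm/day
Step 3 — irrigation interval (SMD/ETc):
  interval = 47.42770 / 3.180960 = 14.910 days
Therefore the irrigation interval = 14.910 days.


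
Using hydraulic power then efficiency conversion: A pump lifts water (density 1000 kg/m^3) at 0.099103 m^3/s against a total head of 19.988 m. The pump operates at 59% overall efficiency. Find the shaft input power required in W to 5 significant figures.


Approach: apply hydraulic power then efficiency conversion, P = rho*g*Q*H; P_in = P/eta.
Step 1 — hydraulic power (P = rho*g*Q*H):
  P = 1000 * 9.81 * 0.099103 * 19.988 = 19432.34 W
Step 2 — input power: P_in = P/eta = 19432.34 / 0.59 = 32936 W
Therefore the shaft input power required = 32936 W.


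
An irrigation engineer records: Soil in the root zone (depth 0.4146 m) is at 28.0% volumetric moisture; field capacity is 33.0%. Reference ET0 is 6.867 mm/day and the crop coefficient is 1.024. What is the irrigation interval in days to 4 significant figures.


Approach: apply soil-water budget scheduling, SMD = (FC-theta)/100*depth*1000; ETc = ET0*Kc; interval = SMD/ETc.
Step 1 — soil moisture deficit:
  SMD = (33.0 - 28.0)/100 * 0.4146 * 1000 = 20.7300 mm
Step 2 — daily crop ET (ETc = ET0*Kc):
  ETc = 6.867 * 1.024 = 7.03181 mm/day
Step 3 — irrigation interval (SMD/ETc):
  interval = 20.7300 / 7.03181 = 2.948 days
Therefore the irrigation interval = 2.948 days.


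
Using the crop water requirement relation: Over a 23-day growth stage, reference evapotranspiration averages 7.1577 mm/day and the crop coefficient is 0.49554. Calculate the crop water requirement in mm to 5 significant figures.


Approach: apply the crop water requirement relation, CWR = ET0 * Kc * days.
CWR = 7.1577 * 0.49554 * 23 = 81.579 mm
Therefore the crop water requirement = 81.579 mm.


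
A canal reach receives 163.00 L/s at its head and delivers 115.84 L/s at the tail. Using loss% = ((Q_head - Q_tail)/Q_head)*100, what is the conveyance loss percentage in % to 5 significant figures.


loss = ((163.00 - 115.84)/163.00)*100 = 28.933 %
Therefore the conveyance loss percentage = 28.933 %.


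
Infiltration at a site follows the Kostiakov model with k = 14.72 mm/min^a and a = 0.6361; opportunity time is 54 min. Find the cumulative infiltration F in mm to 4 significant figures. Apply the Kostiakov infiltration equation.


Approach: apply the Kostiakov infiltration equation, F = k*t^a.
F = 14.72 * 54^0.6361 = 186.2 mm
Therefore the cumulative infiltration F = 186.2 mm.


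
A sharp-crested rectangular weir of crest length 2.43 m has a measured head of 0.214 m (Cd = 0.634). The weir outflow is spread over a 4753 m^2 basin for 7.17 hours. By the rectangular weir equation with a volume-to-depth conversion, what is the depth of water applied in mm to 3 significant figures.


Approach: apply the rectangular weir equation with a volume-to-depth conversion, Q = (2/3)*Cd*L*sqrt(2g)*H^1.5; d = Q*t/A * 1000.
Step 1 — weir discharge:
  Q = (2/3)*0.634*2.43*sqrt(2*9.81)*0.214^1.5 = 0.45038 m^3/s
Step 2 — volume: V = 0.45038 * 7.17*3600 = 11625 m^3
Step 3 — depth: d = V/A * 1000 = 11625/4753 * 1000 = 2450 mm
Therefore the depth of water applied = 2450 mm.


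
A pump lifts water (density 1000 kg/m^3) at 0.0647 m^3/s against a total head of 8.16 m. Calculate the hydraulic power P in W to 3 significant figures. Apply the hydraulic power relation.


Approach: apply the hydraulic power relation, P = rho*g*Q*H.
P = 1000 * 9.81 * 0.0647 * 8.16 = 5180 W
Therefore the hydraulic power P = 5180 W.


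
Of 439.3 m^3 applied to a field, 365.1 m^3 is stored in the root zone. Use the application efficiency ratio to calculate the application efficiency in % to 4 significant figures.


Approach: apply the application efficiency ratio, Ea = (stored/applied)*100.
Ea = (365.1/439.3)*100 = 83.11 %
Therefore the application efficiency = 83.11 %.


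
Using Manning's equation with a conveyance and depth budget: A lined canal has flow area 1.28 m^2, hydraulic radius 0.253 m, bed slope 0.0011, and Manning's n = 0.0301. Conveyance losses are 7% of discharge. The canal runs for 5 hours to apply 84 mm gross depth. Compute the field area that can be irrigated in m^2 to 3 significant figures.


Approach: apply Manning's equation with a conveyance and depth budget, Q = (1/n)*A*R^(2/3)*S^(1/2); Q_field = Q*(1-loss); Area = Q_field*t/(d/1000).
Step 1 — canal discharge (Manning's equation):
  Q = (1/0.0301) * 1.28 * 0.253^(2/3) * 0.0011^(1/2) = 0.56418 m^3/s
Step 2 — delivered flow: Q_field = 0.56418*(1 - 7/100) = 0.52469 m^3/s
Step 3 — volume delivered: V = 0.52469 * 5*3600 = 9444.4 m^3
Step 4 — area served: A = V / (depth/1000) = 9444.4 / 0.084 = 112000 m^2
Therefore the field area that can be irrigated = 112000 m^2.


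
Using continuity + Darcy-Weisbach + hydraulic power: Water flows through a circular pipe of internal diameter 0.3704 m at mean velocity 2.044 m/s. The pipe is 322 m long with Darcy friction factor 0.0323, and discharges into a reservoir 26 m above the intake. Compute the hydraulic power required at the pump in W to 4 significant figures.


Approach: apply continuity + Darcy-Weisbach + hydraulic power, Q = A*v; hf = f*(L/D)*(v^2/(2g)); H = static + hf; P = rho*g*Q*H.
Step 1 — flow rate (continuity, Q = A*v):
  A = pi*(0.3704/2)^2 = 0.107754 m^2
  Q = 0.107754 * 2.044 = 0.220248 m^3/s
Step 2 — friction head loss (Darcy-Weisbach):
  hf = 0.0323 * (322/0.3704) * (2.044^2 / (2*9.81))
  hf = 5.97930 m
Step 3 — total head: H = 26 + 5.97930 = 31.9793 m
Step 4 — hydraulic power (P = rho*g*Q*H):
  P = 1000 * 9.81 * 0.220248 * 31.9793 = 69100 W
Therefore the hydraulic power required at the pump = 69100 W.


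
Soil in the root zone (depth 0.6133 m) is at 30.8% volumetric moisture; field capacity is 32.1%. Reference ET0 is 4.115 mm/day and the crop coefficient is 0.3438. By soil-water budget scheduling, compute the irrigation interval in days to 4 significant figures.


Approach: apply soil-water budget scheduling, SMD = (FC-theta)/100*depth*1000; ETc = ET0*Kc; interval = SMD/ETc.
Step 1 — soil moisture deficit:
  SMD = (32.1 - 30.8)/100 * 0.6133 * 1000 = 7.97290 mm
Step 2 — daily crop ET (ETc = ET0*Kc):
  ETc = 4.115 * 0.3438 = 1.41474 mm/day
Step 3 — irrigation interval (SMD/ETc):
  interval = 7.97290 / 1.41474 = 5.636 days
Therefore the irrigation interval = 5.636 days.


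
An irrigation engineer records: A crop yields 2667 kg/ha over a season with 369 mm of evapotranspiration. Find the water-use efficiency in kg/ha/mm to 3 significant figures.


Approach: apply the water-use efficiency ratio, WUE = yield/ET.
WUE = 2667 / 369 = 7.23 kg/ha/mm
Therefore the water-use efficiency = 7.23 kg/ha/mm.


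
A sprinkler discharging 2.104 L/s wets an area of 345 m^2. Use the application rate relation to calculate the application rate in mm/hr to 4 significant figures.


Approach: apply the application rate relation, rate = (Q/A)*3600.
rate = (2.104 / 345) * 3600 = 21.95 mm/hr
Therefore the application rate = 21.95 mm/hr.


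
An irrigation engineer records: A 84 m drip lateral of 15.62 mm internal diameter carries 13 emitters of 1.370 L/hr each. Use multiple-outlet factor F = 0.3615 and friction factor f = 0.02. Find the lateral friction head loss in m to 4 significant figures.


Approach: apply Darcy-Weisbach with the multiple-outlet F-factor, Q = n*q/(3600*1000) m^3/s; v = Q/A; hf = F*f*(L/D)*(v^2/(2g)).
Q = 13*1.370/(3600*1000) = 4.94722e-06 m^3/s
A = pi*(15.62e-3/2)^2 = 1.91625e-04 m^2, so v = Q/A = 0.0258172 m/s
hf = 0.3615*0.02*(84/0.01562)*(0.0258172^2/(2*9.81)) = 0.001321 m
Therefore the lateral friction head loss = 0.001321 m.


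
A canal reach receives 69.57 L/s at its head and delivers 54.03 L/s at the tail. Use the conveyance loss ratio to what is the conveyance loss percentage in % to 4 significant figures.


Approach: apply the conveyance loss ratio, loss% = ((Q_head - Q_tail)/Q_head)*100.
loss = ((69.57 - 54.03)/69.57)*100 = 22.34 %
Therefore the conveyance loss percentage = 22.34 %.


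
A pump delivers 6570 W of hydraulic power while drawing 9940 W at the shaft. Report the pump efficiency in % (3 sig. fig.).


Approach: apply the efficiency ratio, eta = (P_out/P_in)*100.
eta = (6570 / 9940) * 100 = 66.1 %
Therefore the pump efficiency = 66.1 %.


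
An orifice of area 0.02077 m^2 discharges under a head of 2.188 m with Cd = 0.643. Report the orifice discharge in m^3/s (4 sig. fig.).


Approach: apply the orifice equation, Q = Cd*A*sqrt(2*g*h).
Q = 0.643 * 0.02077 * sqrt(2*9.81*2.188) = 0.08750 m^3/s
Therefore the orifice discharge = 0.08750 m^3/s.


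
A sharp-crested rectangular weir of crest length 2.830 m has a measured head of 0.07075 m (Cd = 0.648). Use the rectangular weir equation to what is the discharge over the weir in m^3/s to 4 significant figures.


Approach: apply the rectangular weir equation, Q = (2/3)*Cd*L*sqrt(2g)*H^1.5.
Q = (2/3)*0.648*2.830*sqrt(2*9.81)*0.07075^1.5 = 0.1019 m^3/s
Therefore the discharge over the weir = 0.1019 m^3/s.


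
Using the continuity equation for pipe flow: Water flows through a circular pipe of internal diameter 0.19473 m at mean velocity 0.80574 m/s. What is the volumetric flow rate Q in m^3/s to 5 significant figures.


Approach: apply the continuity equation for pipe flow, Q = A * v with A = pi*(D/2)^2.
A = pi*(0.19473/2)^2 = 0.02978212 m^2
Q = 0.02978212 * 0.80574 = 0.023997 m^3/s
Therefore the volumetric flow rate Q = 0.023997 m^3/s.


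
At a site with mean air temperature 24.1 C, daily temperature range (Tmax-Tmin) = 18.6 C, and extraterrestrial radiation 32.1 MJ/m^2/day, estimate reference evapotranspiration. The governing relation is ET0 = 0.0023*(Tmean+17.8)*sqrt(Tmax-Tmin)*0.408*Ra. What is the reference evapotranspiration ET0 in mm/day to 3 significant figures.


ET0 = 0.0023*(24.1+17.8)*sqrt(18.6)*0.408*32.1 = 5.44 mm/day
Therefore the reference evapotranspiration ET0 = 5.44 mm/day.


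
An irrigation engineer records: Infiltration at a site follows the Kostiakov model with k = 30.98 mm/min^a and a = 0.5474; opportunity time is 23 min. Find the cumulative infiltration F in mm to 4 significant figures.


Approach: apply the Kostiakov infiltration equation, F = k*t^a.
F = 30.98 * 23^0.5474 = 172.4 mm
Therefore the cumulative infiltration F = 172.4 mm.


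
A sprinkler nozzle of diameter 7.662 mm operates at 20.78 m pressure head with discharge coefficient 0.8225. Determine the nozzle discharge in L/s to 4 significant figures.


Approach: apply the orifice equation, Q = Cd*A*sqrt(2*g*h), A = pi*(d/2)^2.
A = pi*(7.662e-3/2)^2 = 4.61078e-05 m^2
Q = 0.8225 * 4.61078e-05 * sqrt(2*9.81*20.78) * 1000 = 0.7657 L/s
Therefore the nozzle discharge = 0.7657 L/s.


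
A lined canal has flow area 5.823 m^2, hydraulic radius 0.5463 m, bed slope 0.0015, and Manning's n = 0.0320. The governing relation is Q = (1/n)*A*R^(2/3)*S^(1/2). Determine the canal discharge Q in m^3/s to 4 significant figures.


Q = (1/0.0320) * 5.823 * 0.5463^(2/3) * 0.0015^(1/2) = 4.710 m^3/s
Therefore the canal discharge Q = 4.710 m^3/s.


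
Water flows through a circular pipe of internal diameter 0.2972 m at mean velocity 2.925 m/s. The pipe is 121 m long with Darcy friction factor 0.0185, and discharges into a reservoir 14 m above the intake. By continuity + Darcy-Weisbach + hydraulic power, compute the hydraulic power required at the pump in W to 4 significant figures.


Approach: apply continuity + Darcy-Weisbach + hydraulic power, Q = A*v; hf = f*(L/D)*(v^2/(2g)); H = static + hf; P = rho*g*Q*H.
Step 1 — flow rate (continuity, Q = A*v):
  A = pi*(0.2972/2)^2 = 0.0693725 m^2
  Q = 0.0693725 * 2.925 = 0.202915 m^3/s
Step 2 — friction head loss (Darcy-Weisbach):
  hf = 0.0185 * (121/0.2972) * (2.925^2 / (2*9.81))
  hf = 3.28444 m
Step 3 — total head: H = 14 + 3.28444 = 17.2844 m
Step 4 — hydraulic power (P = rho*g*Q*H):
  P = 1000 * 9.81 * 0.202915 * 17.2844 = 34410 W
Therefore the hydraulic power required at the pump = 34410 W.


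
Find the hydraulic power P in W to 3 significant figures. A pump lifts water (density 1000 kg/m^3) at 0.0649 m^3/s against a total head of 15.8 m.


Approach: apply the hydraulic power relation, P = rho*g*Q*H.
P = 1000 * 9.81 * 0.0649 * 15.8 = 10100 W
Therefore the hydraulic power P = 10100 W.


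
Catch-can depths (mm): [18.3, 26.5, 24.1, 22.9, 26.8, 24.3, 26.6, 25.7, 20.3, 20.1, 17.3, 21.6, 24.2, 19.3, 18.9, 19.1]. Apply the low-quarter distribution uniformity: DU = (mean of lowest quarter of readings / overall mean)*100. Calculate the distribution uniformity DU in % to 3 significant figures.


sorted lowest 4 of 16: [17.3, 18.3, 18.9, 19.1] -> mean = 18.400 mm
overall mean = 22.250 mm
DU = (18.400/22.250)*100 = 82.7 %
Therefore the distribution uniformity DU = 82.7 %.


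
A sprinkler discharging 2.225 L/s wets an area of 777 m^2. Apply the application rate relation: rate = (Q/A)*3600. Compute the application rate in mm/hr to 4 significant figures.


rate = (2.225 / 777) * 3600 = 10.31 mm/hr
Therefore the application rate = 10.31 mm/hr.


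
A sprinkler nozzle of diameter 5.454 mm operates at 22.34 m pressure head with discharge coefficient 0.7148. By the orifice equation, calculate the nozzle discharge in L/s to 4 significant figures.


Approach: apply the orifice equation, Q = Cd*A*sqrt(2*g*h), A = pi*(d/2)^2.
A = pi*(5.454e-3/2)^2 = 2.33625e-05 m^2
Q = 0.7148 * 2.33625e-05 * sqrt(2*9.81*22.34) * 1000 = 0.3496 L/s
Therefore the nozzle discharge = 0.3496 L/s.


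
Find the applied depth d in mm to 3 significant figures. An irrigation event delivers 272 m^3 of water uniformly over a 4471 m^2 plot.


Approach: apply depth from volume over area, d = (V/A)*1000.
d = (272 / 4471) * 1000 = 60.8 mm
Therefore the applied depth d = 60.8 mm.


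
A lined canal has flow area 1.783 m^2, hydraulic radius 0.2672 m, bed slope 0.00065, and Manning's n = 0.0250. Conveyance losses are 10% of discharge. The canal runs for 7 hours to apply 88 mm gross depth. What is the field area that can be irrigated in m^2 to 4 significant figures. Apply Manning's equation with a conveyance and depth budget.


Approach: apply Manning's equation with a conveyance and depth budget, Q = (1/n)*A*R^(2/3)*S^(1/2); Q_field = Q*(1-loss); Area = Q_field*t/(d/1000).
Step 1 — canal discharge (Manning's equation):
  Q = (1/0.0250) * 1.783 * 0.2672^(2/3) * 0.00065^(1/2) = 0.754326 m^3/s
Step 2 — delivered flow: Q_field = 0.754326*(1 - 10/100) = 0.678893 m^3/s
Step 3 — volume delivered: V = 0.678893 * 7*3600 = 17108.1 m^3
Step 4 — area served: A = V / (depth/1000) = 17108.1 / 0.088 = 194400 m^2
Therefore the field area that can be irrigated = 194400 m^2.


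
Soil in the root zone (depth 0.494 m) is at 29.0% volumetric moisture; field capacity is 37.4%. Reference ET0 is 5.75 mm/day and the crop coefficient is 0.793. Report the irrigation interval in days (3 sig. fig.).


Approach: apply soil-water budget scheduling, SMD = (FC-theta)/100*depth*1000; ETc = ET0*Kc; interval = SMD/ETc.
Step 1 — soil moisture deficit:
  SMD = (37.4 - 29.0)/100 * 0.494 * 1000 = 41.496 mm
Step 2 — daily crop ET (ETc = ET0*Kc):
  ETc = 5.75 * 0.793 = 4.5598 mm/day
Step 3 — irrigation interval (SMD/ETc):
  interval = 41.496 / 4.5598 = 9.10 days
Therefore the irrigation interval = 9.10 days.


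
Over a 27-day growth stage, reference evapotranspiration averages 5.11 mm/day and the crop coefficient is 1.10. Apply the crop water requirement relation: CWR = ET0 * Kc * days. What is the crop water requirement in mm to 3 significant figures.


CWR = 5.11 * 1.10 * 27 = 152 mm
Therefore the crop water requirement = 152 mm.


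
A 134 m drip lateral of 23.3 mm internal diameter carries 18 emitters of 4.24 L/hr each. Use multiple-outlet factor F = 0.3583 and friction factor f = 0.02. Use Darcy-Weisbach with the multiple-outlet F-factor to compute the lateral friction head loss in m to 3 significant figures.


Approach: apply Darcy-Weisbach with the multiple-outlet F-factor, Q = n*q/(3600*1000) m^3/s; v = Q/A; hf = F*f*(L/D)*(v^2/(2g)).
Q = 18*4.24/(3600*1000) = 2.1200e-05 m^3/s
A = pi*(23.3e-3/2)^2 = 4.2638e-04 m^2, so v = Q/A = 0.049720 m/s
hf = 0.3583*0.02*(134/0.0233)*(0.049720^2/(2*9.81)) = 0.00519 m
Therefore the lateral friction head loss = 0.00519 m.


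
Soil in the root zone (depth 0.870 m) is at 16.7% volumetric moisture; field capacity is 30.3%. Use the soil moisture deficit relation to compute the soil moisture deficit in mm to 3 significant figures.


Approach: apply the soil moisture deficit relation, SMD = (FC - theta)/100 * depth * 1000.
SMD = (30.3 - 16.7)/100 * 0.870 * 1000 = 118 mm
Therefore the soil moisture deficit = 118 mm.


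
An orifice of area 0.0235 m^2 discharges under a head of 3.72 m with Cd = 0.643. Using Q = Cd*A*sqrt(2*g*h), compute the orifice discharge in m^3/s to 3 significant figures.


Q = 0.643 * 0.0235 * sqrt(2*9.81*3.72) = 0.129 m^3/s
Therefore the orifice discharge = 0.129 m^3/s.
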